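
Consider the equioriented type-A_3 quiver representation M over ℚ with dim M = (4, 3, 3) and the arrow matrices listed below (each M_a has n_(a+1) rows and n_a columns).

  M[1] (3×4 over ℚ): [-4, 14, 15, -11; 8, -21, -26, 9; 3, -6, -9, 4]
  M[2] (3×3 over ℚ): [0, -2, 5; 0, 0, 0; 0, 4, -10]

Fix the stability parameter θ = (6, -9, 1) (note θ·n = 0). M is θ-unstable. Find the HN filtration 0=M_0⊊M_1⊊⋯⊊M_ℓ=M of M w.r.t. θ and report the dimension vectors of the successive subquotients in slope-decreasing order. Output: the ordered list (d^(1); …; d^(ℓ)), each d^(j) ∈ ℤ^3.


Interval decomposition of M: I[1,1], I[1,2]^2, I[1,3], I[3,3]^2.
HN type (ℓ=3): μ^(1)=6; μ^(2)=1; μ^(3)=-3/2

((1, 0, 0); (0, 0, 3); (3, 3, 0))


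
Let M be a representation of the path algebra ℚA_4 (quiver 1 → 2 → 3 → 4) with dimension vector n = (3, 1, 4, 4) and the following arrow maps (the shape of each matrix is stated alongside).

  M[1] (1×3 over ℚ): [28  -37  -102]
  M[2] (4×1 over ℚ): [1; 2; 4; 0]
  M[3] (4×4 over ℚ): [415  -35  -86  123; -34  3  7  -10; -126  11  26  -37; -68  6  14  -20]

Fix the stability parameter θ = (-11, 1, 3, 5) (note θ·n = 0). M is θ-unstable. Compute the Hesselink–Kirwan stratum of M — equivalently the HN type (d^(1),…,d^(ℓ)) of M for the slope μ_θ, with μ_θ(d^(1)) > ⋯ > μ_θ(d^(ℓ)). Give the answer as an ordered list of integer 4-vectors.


Via rank(M_{q-1}∘⋯∘M_p): M ≅ I[1,1]^2, I[1,4], I[3,3], I[3,4]^2, I[4,4].
μ_θ-semistable layers: μ^(1)=5; μ^(2)=3; μ^(3)=1; μ^(4)=-11

((0, 0, 0, 4); (0, 0, 4, 0); (0, 1, 0, 0); (3, 0, 0, 0))


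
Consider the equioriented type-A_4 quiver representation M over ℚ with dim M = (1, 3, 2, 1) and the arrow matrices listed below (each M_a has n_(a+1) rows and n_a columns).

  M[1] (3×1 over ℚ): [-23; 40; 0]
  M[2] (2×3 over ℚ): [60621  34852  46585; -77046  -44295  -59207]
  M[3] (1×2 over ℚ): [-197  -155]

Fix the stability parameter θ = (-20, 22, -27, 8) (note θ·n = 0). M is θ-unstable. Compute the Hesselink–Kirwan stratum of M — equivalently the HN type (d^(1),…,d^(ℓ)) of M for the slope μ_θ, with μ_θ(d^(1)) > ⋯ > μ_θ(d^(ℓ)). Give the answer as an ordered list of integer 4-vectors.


Interval decomposition of M: I[1,4], I[2,2], I[2,3].
HN type (ℓ=4): μ^(1)=22; μ^(2)=8; μ^(3)=-5/2; μ^(4)=-20

((0, 1, 0, 0); (0, 0, 0, 1); (0, 2, 2, 0); (1, 0, 0, 0))


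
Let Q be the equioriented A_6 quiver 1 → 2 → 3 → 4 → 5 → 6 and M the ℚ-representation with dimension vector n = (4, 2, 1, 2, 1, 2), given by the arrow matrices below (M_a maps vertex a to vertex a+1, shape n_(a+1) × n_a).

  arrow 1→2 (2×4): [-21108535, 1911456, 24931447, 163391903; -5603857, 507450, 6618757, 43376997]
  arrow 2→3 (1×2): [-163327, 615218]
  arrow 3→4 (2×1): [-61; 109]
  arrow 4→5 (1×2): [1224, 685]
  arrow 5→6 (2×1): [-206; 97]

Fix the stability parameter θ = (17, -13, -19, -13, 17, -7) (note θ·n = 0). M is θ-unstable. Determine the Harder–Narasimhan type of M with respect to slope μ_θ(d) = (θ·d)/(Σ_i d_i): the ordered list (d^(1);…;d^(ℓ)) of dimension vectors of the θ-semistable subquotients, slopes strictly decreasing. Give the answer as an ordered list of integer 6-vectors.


Interval decomposition of M: I[1,1]^2, I[1,2], I[1,6], I[4,4], I[6,6].
HN type (ℓ=5): μ^(1)=17; μ^(2)=5; μ^(3)=2; μ^(4)=-7; μ^(5)=-13

((2, 0, 0, 0, 0, 0); (0, 0, 0, 0, 1, 1); (1, 1, 0, 0, 0, 0); (1, 1, 1, 1, 0, 1); (0, 0, 0, 1, 0, 0))


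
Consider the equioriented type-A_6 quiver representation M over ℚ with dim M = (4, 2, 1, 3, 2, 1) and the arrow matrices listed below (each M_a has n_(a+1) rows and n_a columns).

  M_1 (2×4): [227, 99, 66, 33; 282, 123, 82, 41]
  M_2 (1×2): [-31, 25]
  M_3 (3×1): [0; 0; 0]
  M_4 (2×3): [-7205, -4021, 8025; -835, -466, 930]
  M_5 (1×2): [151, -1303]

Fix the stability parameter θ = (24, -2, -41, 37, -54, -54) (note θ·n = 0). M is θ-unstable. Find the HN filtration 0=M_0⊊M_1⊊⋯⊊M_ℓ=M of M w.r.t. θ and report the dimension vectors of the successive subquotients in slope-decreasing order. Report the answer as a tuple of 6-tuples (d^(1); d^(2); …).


Via rank(M_{q-1}∘⋯∘M_p): M ≅ I[1,1]^2, I[1,2], I[1,3], I[4,4], I[4,5], I[4,6].
μ_θ-semistable layers: μ^(1)=37; μ^(2)=24; μ^(3)=11; μ^(4)=-19/3; μ^(5)=-17/2; μ^(6)=-71/3

((0, 0, 0, 1, 0, 0); (2, 0, 0, 0, 0, 0); (1, 1, 0, 0, 0, 0); (1, 1, 1, 0, 0, 0); (0, 0, 0, 1, 1, 0); (0, 0, 0, 1, 1, 1))


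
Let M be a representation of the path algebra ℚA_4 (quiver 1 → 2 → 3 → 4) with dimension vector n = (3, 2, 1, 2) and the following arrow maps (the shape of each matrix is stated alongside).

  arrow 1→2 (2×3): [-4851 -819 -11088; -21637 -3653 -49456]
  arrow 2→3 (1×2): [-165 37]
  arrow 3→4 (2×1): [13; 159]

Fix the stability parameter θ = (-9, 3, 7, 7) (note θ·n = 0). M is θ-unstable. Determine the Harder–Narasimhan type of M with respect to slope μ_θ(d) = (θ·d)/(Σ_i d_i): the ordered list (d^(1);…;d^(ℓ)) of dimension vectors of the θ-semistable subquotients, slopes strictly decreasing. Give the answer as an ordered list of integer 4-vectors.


Via rank(M_{q-1}∘⋯∘M_p): M ≅ I[1,1]^2, I[1,4], I[2,2], I[4,4].
μ_θ-semistable layers: μ^(1)=7; μ^(2)=3; μ^(3)=-9

((0, 0, 1, 2); (0, 2, 0, 0); (3, 0, 0, 0))


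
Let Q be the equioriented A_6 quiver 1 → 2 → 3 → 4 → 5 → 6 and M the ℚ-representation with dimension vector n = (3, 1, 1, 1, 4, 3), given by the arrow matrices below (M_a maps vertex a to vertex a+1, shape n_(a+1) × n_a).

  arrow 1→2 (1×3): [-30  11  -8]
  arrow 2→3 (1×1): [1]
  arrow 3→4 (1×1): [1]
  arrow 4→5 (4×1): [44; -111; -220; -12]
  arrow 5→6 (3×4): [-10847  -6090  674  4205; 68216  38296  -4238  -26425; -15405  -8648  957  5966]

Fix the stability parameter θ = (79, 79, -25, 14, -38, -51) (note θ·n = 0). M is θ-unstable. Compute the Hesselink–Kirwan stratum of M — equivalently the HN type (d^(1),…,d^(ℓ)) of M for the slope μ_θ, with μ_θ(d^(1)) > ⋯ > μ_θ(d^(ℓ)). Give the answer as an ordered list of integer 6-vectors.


Via rank(M_{q-1}∘⋯∘M_p): M ≅ I[1,1]^2, I[1,6], I[5,5], I[5,6]^2.
μ_θ-semistable layers: μ^(1)=79; μ^(2)=29/3; μ^(3)=-38; μ^(4)=-89/2

((2, 0, 0, 0, 0, 0); (1, 1, 1, 1, 1, 1); (0, 0, 0, 0, 1, 0); (0, 0, 0, 0, 2, 2))


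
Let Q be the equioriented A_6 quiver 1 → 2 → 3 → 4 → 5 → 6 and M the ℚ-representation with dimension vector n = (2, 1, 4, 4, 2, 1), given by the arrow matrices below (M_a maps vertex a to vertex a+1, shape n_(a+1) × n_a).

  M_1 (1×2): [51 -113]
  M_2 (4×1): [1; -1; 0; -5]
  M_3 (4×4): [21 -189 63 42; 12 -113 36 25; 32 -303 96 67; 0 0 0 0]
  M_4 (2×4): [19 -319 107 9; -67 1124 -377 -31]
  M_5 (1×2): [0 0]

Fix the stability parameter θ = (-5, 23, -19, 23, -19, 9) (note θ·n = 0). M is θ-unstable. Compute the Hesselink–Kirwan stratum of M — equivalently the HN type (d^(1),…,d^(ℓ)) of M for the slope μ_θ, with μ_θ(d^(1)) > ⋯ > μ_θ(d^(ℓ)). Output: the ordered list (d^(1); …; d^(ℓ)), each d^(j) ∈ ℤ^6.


Barcode: M ≅ I[1,1], I[1,3], I[3,3], I[3,5]^2, I[4,4]^2, I[6,6]. HN layers by μ_θ (5 steps, strictly decreasing):
  μ^(1)=23; μ^(2)=9; μ^(3)=2; μ^(4)=-5; μ^(5)=-19

((0, 0, 0, 2, 0, 0); (0, 0, 0, 0, 0, 1); (0, 1, 1, 2, 2, 0); (2, 0, 0, 0, 0, 0); (0, 0, 3, 0, 0, 0))


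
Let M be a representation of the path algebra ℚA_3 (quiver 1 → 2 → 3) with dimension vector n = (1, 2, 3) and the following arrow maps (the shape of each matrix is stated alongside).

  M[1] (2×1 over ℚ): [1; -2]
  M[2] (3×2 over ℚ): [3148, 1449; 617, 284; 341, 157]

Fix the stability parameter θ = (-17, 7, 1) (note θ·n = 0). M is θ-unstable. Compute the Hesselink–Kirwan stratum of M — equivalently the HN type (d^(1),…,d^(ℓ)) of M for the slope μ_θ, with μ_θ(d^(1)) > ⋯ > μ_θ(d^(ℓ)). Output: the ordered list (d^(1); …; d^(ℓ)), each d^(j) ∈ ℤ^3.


Interval decomposition of M: I[1,3], I[2,3], I[3,3].
HN type (ℓ=3): μ^(1)=4; μ^(2)=1; μ^(3)=-17

((0, 2, 2); (0, 0, 1); (1, 0, 0))


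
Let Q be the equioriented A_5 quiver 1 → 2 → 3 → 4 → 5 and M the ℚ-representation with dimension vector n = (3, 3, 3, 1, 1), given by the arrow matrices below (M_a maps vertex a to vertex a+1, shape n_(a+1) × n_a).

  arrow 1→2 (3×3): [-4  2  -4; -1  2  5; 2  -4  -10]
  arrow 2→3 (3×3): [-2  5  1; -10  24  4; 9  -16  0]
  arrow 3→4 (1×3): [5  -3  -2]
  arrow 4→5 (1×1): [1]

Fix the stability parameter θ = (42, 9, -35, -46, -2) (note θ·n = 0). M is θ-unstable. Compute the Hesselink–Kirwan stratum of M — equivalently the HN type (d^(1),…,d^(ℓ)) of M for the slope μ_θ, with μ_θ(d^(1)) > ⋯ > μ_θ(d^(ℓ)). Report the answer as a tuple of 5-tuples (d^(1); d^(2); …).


Barcode: M ≅ I[1,1], I[1,3], I[1,5], I[2,3]. HN layers by μ_θ (5 steps, strictly decreasing):
  μ^(1)=42; μ^(2)=16/3; μ^(3)=-2; μ^(4)=-15/2; μ^(5)=-13

((1, 0, 0, 0, 0); (1, 1, 1, 0, 0); (0, 0, 0, 0, 1); (1, 1, 1, 1, 0); (0, 1, 1, 0, 0))


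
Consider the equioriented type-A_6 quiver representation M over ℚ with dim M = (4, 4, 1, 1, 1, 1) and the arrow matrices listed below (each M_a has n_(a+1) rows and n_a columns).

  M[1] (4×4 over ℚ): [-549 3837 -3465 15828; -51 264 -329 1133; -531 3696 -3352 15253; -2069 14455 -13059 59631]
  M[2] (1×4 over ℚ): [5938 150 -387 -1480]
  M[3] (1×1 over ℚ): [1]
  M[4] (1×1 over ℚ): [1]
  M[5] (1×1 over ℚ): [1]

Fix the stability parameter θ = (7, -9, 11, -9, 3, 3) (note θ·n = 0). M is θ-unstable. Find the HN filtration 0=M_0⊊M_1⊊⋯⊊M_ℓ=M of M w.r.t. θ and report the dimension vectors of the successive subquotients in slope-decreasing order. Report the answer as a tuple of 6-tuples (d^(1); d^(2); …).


Interval decomposition of M: I[1,2]^3, I[1,6].
HN type (ℓ=3): μ^(1)=3; μ^(2)=1; μ^(3)=-1

((0, 0, 0, 0, 1, 1); (0, 0, 1, 1, 0, 0); (4, 4, 0, 0, 0, 0))


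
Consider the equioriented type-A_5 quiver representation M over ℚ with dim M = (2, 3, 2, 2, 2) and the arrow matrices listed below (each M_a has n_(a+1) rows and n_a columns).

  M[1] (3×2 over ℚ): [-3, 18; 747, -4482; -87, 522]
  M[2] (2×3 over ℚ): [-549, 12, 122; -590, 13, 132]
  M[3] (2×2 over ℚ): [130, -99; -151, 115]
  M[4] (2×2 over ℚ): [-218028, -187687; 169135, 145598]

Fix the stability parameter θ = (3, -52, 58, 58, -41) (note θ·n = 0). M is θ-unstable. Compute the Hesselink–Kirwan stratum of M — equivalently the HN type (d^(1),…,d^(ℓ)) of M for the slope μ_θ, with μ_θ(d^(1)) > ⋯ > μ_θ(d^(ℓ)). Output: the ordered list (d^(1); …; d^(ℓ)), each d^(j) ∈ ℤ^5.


Interval decomposition of M: I[1,1], I[1,5], I[2,2], I[2,5].
HN type (ℓ=4): μ^(1)=25; μ^(2)=3; μ^(3)=-49/2; μ^(4)=-52

((0, 0, 2, 2, 2); (1, 0, 0, 0, 0); (1, 1, 0, 0, 0); (0, 2, 0, 0, 0))


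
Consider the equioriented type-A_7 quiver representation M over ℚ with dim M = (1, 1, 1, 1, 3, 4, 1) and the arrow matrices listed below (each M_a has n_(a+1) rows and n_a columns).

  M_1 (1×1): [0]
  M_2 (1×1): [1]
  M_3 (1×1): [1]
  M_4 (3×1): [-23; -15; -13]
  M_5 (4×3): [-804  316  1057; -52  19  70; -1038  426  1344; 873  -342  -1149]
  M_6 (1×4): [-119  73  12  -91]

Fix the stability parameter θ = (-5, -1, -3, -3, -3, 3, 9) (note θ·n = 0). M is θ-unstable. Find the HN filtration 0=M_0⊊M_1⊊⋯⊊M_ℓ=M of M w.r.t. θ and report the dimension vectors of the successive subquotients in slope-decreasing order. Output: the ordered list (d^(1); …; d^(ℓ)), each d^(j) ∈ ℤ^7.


Barcode: M ≅ I[1,1], I[2,6], I[5,6], I[5,7], I[6,6]. HN layers by μ_θ (5 steps, strictly decreasing):
  μ^(1)=9; μ^(2)=3; μ^(3)=-5/2; μ^(4)=-3; μ^(5)=-5

((0, 0, 0, 0, 0, 0, 1); (0, 0, 0, 0, 0, 4, 0); (0, 1, 1, 1, 1, 0, 0); (0, 0, 0, 0, 2, 0, 0); (1, 0, 0, 0, 0, 0, 0))


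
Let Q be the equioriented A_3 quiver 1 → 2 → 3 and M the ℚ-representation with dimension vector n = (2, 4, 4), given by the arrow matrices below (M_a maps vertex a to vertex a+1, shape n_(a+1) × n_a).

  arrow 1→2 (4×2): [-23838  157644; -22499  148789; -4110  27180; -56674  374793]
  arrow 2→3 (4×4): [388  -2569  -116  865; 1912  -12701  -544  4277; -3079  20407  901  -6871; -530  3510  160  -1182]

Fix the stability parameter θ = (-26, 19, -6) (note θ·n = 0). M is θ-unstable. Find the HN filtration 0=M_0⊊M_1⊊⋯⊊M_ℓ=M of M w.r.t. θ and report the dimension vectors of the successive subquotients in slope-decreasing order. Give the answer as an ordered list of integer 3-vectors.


Interval decomposition of M: I[1,2], I[1,3], I[2,3]^2, I[3,3].
HN type (ℓ=4): μ^(1)=19; μ^(2)=13/2; μ^(3)=-6; μ^(4)=-26

((0, 1, 0); (0, 3, 3); (0, 0, 1); (2, 0, 0))


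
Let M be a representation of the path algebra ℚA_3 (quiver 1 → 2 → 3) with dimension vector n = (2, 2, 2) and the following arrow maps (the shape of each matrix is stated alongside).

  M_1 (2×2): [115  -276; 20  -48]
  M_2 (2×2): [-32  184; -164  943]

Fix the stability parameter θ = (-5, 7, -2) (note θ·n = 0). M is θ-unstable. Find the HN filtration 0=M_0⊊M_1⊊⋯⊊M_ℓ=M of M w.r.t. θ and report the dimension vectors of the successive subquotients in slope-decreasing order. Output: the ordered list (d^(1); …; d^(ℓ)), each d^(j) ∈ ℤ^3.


Interval decomposition of M: I[1,1], I[1,2], I[2,3], I[3,3].
HN type (ℓ=4): μ^(1)=7; μ^(2)=5/2; μ^(3)=-2; μ^(4)=-5

((0, 1, 0); (0, 1, 1); (0, 0, 1); (2, 0, 0))


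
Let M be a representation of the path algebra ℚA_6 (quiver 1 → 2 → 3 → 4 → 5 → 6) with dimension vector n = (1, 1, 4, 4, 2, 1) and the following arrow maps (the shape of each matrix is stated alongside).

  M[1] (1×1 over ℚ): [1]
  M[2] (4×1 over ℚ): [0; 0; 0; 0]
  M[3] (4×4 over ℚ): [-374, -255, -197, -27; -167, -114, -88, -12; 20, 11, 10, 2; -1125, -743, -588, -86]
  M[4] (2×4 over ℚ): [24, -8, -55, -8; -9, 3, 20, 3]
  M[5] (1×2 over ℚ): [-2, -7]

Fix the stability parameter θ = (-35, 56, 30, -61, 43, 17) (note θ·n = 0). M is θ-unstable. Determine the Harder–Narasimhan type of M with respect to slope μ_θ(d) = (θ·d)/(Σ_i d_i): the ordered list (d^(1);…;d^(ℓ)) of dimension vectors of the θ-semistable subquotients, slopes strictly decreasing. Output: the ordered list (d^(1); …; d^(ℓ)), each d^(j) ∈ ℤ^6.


Interval decomposition of M: I[1,2], I[3,4]^2, I[3,5], I[3,6].
HN type (ℓ=5): μ^(1)=56; μ^(2)=43; μ^(3)=30; μ^(4)=-31/2; μ^(5)=-35

((0, 1, 0, 0, 0, 0); (0, 0, 0, 0, 1, 0); (0, 0, 0, 0, 1, 1); (0, 0, 4, 4, 0, 0); (1, 0, 0, 0, 0, 0))


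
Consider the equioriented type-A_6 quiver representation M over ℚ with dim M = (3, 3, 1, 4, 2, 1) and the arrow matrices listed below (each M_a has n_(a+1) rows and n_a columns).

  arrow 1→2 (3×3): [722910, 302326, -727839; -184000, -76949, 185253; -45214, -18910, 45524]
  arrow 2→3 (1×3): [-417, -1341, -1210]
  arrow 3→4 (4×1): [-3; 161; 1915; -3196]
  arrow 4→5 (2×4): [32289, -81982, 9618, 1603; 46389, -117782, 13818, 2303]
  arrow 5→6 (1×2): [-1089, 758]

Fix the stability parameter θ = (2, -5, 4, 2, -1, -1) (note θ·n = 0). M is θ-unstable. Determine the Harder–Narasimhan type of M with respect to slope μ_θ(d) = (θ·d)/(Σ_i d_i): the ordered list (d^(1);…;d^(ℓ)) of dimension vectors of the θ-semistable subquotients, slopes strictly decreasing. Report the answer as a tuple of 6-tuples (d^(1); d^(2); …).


Barcode: M ≅ I[1,2]^2, I[1,6], I[4,4]^3, I[5,5]. HN layers by μ_θ (4 steps, strictly decreasing):
  μ^(1)=2; μ^(2)=1; μ^(3)=-1; μ^(4)=-3/2

((0, 0, 0, 3, 0, 0); (0, 0, 1, 1, 1, 1); (0, 0, 0, 0, 1, 0); (3, 3, 0, 0, 0, 0))


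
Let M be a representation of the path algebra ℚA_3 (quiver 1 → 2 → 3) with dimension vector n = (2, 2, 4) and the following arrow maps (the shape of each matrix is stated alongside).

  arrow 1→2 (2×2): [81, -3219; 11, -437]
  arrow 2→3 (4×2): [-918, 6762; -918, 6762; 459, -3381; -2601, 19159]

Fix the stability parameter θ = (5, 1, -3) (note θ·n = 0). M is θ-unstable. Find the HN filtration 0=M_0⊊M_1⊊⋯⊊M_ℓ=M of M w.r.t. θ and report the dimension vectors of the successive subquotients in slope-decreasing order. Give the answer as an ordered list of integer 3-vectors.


Barcode: M ≅ I[1,2], I[1,3], I[3,3]^3. HN layers by μ_θ (3 steps, strictly decreasing):
  μ^(1)=3; μ^(2)=1; μ^(3)=-3

((1, 1, 0); (1, 1, 1); (0, 0, 3))


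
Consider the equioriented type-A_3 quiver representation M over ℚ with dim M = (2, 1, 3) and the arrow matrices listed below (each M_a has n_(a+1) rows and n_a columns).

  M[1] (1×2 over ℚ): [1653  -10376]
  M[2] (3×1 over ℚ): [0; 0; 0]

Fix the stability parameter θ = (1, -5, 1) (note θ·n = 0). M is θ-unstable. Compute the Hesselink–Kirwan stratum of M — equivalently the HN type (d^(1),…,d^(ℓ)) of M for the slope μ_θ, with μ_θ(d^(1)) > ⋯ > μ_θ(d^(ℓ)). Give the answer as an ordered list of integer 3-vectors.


Interval decomposition of M: I[1,1], I[1,2], I[3,3]^3.
HN type (ℓ=2): μ^(1)=1; μ^(2)=-2

((1, 0, 3); (1, 1, 0))


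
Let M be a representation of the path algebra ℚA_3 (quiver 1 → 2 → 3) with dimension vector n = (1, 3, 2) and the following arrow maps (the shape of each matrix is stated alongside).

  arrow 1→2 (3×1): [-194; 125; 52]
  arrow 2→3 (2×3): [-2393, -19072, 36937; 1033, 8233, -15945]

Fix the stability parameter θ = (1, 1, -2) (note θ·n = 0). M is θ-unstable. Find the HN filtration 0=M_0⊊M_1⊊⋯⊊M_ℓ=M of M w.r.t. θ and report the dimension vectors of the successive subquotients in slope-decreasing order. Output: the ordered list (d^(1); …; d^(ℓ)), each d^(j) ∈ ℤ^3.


Via rank(M_{q-1}∘⋯∘M_p): M ≅ I[1,3], I[2,2], I[2,3].
μ_θ-semistable layers: μ^(1)=1; μ^(2)=0; μ^(3)=-1/2

((0, 1, 0); (1, 1, 1); (0, 1, 1))


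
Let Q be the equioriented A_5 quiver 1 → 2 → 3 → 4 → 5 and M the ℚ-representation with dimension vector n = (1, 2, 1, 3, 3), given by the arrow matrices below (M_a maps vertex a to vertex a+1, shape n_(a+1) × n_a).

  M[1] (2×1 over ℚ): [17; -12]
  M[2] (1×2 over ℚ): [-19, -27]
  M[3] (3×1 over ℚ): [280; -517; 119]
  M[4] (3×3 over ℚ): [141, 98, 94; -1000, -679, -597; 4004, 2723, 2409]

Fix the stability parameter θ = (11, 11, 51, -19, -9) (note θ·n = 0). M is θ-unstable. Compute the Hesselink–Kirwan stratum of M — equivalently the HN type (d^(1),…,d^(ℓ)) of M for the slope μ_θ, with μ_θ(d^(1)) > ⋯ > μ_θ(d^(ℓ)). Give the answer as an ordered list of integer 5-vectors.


Via rank(M_{q-1}∘⋯∘M_p): M ≅ I[1,4], I[2,2], I[4,5]^2, I[5,5].
μ_θ-semistable layers: μ^(1)=16; μ^(2)=11; μ^(3)=-9; μ^(4)=-19

((0, 0, 1, 1, 0); (1, 2, 0, 0, 0); (0, 0, 0, 0, 3); (0, 0, 0, 2, 0))


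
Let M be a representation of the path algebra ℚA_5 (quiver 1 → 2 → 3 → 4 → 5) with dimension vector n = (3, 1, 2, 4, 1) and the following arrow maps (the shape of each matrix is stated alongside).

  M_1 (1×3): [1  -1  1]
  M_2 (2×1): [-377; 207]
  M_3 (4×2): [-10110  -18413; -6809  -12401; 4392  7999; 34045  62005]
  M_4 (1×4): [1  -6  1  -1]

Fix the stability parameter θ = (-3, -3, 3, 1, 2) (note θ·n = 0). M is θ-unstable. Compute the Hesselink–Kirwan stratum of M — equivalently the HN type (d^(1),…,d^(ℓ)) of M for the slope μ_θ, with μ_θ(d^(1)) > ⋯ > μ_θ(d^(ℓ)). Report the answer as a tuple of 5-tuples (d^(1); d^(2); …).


Barcode: M ≅ I[1,1]^2, I[1,5], I[3,4], I[4,4]^2. HN layers by μ_θ (3 steps, strictly decreasing):
  μ^(1)=2; μ^(2)=1; μ^(3)=-3

((0, 0, 2, 2, 1); (0, 0, 0, 2, 0); (3, 1, 0, 0, 0))


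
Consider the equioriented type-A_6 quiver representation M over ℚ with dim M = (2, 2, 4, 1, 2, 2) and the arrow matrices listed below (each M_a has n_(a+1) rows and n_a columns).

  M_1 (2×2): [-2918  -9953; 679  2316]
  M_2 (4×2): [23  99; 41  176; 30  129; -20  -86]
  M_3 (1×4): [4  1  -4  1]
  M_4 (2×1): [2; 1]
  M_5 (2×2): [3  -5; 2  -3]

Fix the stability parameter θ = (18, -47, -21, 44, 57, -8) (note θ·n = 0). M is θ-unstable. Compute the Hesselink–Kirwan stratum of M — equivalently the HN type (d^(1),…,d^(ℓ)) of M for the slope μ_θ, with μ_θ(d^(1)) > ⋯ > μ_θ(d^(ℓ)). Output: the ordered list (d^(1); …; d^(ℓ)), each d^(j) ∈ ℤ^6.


Barcode: M ≅ I[1,3], I[1,6], I[3,3]^2, I[5,6]. HN layers by μ_θ (4 steps, strictly decreasing):
  μ^(1)=31; μ^(2)=49/2; μ^(3)=-50/3; μ^(4)=-21

((0, 0, 0, 1, 1, 1); (0, 0, 0, 0, 1, 1); (2, 2, 2, 0, 0, 0); (0, 0, 2, 0, 0, 0))


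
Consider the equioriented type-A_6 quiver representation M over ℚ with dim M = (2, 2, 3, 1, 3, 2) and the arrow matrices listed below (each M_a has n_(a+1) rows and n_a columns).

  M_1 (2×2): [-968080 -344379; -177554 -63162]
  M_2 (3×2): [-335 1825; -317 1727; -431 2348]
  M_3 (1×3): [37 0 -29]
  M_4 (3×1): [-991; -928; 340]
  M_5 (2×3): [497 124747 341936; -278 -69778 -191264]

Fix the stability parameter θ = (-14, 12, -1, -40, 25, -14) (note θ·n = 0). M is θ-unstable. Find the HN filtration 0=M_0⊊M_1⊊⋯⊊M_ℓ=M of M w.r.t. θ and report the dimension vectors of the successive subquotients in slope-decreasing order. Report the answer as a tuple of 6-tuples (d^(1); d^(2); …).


Via rank(M_{q-1}∘⋯∘M_p): M ≅ I[1,3], I[1,6], I[3,3], I[5,5]^2, I[6,6].
μ_θ-semistable layers: μ^(1)=25; μ^(2)=11/2; μ^(3)=-1; μ^(4)=-29/3; μ^(5)=-14

((0, 0, 0, 0, 2, 0); (0, 1, 1, 0, 1, 1); (0, 0, 1, 0, 0, 0); (0, 1, 1, 1, 0, 0); (2, 0, 0, 0, 0, 1))


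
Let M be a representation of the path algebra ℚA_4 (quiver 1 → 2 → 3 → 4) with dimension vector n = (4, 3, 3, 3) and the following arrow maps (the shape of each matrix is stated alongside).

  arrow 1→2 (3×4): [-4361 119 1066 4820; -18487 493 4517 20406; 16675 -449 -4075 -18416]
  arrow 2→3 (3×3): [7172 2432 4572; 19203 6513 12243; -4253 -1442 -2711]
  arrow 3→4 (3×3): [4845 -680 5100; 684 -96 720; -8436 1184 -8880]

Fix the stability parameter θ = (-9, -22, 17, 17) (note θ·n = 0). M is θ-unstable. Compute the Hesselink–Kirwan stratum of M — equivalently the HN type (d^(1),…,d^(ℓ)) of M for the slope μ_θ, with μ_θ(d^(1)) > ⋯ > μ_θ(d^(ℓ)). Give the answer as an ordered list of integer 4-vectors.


Via rank(M_{q-1}∘⋯∘M_p): M ≅ I[1,1], I[1,2], I[1,3]^2, I[3,4], I[4,4]^2.
μ_θ-semistable layers: μ^(1)=17; μ^(2)=-9; μ^(3)=-31/2

((0, 0, 3, 3); (1, 0, 0, 0); (3, 3, 0, 0))


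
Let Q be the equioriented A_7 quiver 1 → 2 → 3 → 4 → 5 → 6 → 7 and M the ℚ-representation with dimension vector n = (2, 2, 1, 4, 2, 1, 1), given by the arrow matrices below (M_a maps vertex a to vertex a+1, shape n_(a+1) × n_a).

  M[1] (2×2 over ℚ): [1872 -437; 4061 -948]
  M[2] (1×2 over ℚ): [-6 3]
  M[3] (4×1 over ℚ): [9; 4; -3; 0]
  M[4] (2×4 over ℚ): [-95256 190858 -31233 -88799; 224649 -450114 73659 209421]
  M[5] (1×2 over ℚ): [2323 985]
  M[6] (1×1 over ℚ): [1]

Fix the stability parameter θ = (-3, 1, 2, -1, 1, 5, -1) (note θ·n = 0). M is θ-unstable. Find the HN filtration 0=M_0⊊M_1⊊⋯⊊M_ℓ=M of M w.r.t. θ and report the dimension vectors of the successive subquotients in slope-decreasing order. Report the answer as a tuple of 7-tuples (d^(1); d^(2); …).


Barcode: M ≅ I[1,2], I[1,7], I[4,4]^2, I[4,5]. HN layers by μ_θ (5 steps, strictly decreasing):
  μ^(1)=2; μ^(2)=1; μ^(3)=2/3; μ^(4)=-1; μ^(5)=-3

((0, 0, 0, 0, 0, 1, 1); (0, 1, 0, 0, 2, 0, 0); (0, 1, 1, 1, 0, 0, 0); (0, 0, 0, 3, 0, 0, 0); (2, 0, 0, 0, 0, 0, 0))


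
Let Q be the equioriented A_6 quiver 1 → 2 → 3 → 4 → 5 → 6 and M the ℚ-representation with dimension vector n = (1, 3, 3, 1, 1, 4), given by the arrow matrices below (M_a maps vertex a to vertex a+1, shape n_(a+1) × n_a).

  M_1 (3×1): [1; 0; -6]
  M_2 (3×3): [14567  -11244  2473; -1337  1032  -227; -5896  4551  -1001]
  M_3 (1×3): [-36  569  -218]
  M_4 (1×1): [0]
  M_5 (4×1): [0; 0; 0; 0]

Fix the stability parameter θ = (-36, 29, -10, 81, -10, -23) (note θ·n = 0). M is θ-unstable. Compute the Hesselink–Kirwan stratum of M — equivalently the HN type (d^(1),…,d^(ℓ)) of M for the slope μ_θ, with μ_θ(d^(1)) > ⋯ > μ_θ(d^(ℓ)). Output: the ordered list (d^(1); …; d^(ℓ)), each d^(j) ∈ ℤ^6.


Barcode: M ≅ I[1,4], I[2,2], I[2,3], I[3,3], I[5,5], I[6,6]^4. HN layers by μ_θ (6 steps, strictly decreasing):
  μ^(1)=81; μ^(2)=29; μ^(3)=19/2; μ^(4)=-10; μ^(5)=-23; μ^(6)=-36

((0, 0, 0, 1, 0, 0); (0, 1, 0, 0, 0, 0); (0, 2, 2, 0, 0, 0); (0, 0, 1, 0, 1, 0); (0, 0, 0, 0, 0, 4); (1, 0, 0, 0, 0, 0))


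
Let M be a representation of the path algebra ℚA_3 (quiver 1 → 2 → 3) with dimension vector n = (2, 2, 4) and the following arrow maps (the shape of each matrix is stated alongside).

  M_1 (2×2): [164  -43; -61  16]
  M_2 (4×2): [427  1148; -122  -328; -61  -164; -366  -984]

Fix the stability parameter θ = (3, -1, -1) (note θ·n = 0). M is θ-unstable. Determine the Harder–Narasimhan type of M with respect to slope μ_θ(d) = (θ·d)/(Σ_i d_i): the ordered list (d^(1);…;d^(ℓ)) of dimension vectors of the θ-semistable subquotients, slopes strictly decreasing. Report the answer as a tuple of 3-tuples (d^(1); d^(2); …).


Interval decomposition of M: I[1,2], I[1,3], I[3,3]^3.
HN type (ℓ=3): μ^(1)=1; μ^(2)=1/3; μ^(3)=-1

((1, 1, 0); (1, 1, 1); (0, 0, 3))


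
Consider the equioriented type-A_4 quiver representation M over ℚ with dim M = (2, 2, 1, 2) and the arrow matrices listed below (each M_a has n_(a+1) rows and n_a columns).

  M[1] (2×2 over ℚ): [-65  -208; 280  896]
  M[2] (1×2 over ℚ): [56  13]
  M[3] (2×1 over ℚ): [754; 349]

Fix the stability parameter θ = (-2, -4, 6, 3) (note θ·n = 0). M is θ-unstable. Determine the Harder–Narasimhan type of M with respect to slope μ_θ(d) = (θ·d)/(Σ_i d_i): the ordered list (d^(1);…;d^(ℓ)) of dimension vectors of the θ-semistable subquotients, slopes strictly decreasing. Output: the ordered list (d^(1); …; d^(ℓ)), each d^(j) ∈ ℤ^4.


Interval decomposition of M: I[1,1], I[1,2], I[2,4], I[4,4].
HN type (ℓ=5): μ^(1)=9/2; μ^(2)=3; μ^(3)=-2; μ^(4)=-3; μ^(5)=-4

((0, 0, 1, 1); (0, 0, 0, 1); (1, 0, 0, 0); (1, 1, 0, 0); (0, 1, 0, 0))


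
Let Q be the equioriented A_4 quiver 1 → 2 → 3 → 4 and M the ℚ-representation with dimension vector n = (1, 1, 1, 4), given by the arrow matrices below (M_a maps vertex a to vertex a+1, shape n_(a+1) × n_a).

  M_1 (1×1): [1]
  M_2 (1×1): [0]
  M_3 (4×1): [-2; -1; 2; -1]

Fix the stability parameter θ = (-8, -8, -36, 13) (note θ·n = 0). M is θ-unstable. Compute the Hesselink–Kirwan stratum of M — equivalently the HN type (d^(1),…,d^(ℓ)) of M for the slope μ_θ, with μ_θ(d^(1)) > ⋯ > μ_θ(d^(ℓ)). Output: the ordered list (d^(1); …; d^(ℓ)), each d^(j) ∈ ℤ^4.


Barcode: M ≅ I[1,2], I[3,4], I[4,4]^3. HN layers by μ_θ (3 steps, strictly decreasing):
  μ^(1)=13; μ^(2)=-8; μ^(3)=-36

((0, 0, 0, 4); (1, 1, 0, 0); (0, 0, 1, 0))


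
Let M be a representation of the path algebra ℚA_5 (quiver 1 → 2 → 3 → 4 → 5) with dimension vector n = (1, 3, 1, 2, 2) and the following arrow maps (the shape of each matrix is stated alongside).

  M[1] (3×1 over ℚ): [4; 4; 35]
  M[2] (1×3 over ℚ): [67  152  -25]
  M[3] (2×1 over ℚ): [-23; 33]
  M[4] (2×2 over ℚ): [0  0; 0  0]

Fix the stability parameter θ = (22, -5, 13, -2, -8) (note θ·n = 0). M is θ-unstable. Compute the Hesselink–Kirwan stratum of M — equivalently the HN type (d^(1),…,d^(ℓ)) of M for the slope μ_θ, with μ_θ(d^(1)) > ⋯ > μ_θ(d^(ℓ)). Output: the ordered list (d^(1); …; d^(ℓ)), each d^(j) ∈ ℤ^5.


Via rank(M_{q-1}∘⋯∘M_p): M ≅ I[1,4], I[2,2]^2, I[4,4], I[5,5]^2.
μ_θ-semistable layers: μ^(1)=7; μ^(2)=-2; μ^(3)=-5; μ^(4)=-8

((1, 1, 1, 1, 0); (0, 0, 0, 1, 0); (0, 2, 0, 0, 0); (0, 0, 0, 0, 2))


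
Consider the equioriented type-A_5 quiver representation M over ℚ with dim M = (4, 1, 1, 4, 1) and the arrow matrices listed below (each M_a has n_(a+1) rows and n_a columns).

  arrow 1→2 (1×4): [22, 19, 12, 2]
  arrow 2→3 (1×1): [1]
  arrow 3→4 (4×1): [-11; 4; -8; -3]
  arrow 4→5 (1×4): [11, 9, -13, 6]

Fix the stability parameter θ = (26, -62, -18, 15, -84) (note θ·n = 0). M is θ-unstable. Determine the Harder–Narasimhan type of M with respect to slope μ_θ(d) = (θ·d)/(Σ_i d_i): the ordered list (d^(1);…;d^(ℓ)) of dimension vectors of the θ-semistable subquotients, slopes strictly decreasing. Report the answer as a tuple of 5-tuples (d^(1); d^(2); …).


Via rank(M_{q-1}∘⋯∘M_p): M ≅ I[1,1]^3, I[1,5], I[4,4]^3.
μ_θ-semistable layers: μ^(1)=26; μ^(2)=15; μ^(3)=-123/5

((3, 0, 0, 0, 0); (0, 0, 0, 3, 0); (1, 1, 1, 1, 1))


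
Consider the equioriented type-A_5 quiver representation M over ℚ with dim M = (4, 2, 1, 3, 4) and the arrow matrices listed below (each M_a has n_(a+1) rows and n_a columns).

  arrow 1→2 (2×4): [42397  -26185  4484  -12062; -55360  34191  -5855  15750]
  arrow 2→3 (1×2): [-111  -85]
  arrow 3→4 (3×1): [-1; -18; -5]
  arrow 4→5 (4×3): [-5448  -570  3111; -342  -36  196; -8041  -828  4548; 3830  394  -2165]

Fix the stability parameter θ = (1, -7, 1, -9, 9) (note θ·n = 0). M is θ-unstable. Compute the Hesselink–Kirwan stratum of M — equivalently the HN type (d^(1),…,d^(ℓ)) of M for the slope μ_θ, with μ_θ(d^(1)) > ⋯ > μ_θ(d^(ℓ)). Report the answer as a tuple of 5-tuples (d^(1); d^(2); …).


Interval decomposition of M: I[1,1]^2, I[1,2], I[1,5], I[4,5]^2, I[5,5].
HN type (ℓ=5): μ^(1)=9; μ^(2)=1; μ^(3)=-3; μ^(4)=-7/2; μ^(5)=-9

((0, 0, 0, 0, 4); (2, 0, 0, 0, 0); (1, 1, 0, 0, 0); (1, 1, 1, 1, 0); (0, 0, 0, 2, 0))


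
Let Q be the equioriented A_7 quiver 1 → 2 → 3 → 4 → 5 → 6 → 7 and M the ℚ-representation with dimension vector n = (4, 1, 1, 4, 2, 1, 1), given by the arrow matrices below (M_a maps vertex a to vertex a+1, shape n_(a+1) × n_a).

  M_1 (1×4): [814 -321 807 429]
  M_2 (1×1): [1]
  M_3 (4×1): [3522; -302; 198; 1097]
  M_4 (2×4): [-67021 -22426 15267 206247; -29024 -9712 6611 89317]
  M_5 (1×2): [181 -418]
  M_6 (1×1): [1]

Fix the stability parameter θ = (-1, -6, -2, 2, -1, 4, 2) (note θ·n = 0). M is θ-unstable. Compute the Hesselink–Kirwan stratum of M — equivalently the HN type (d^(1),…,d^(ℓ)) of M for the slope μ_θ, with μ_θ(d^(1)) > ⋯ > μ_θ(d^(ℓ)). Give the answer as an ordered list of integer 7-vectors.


Via rank(M_{q-1}∘⋯∘M_p): M ≅ I[1,1]^3, I[1,7], I[4,4]^2, I[4,5].
μ_θ-semistable layers: μ^(1)=3; μ^(2)=2; μ^(3)=1/2; μ^(4)=-1; μ^(5)=-2; μ^(6)=-7/2

((0, 0, 0, 0, 0, 1, 1); (0, 0, 0, 2, 0, 0, 0); (0, 0, 0, 2, 2, 0, 0); (3, 0, 0, 0, 0, 0, 0); (0, 0, 1, 0, 0, 0, 0); (1, 1, 0, 0, 0, 0, 0))


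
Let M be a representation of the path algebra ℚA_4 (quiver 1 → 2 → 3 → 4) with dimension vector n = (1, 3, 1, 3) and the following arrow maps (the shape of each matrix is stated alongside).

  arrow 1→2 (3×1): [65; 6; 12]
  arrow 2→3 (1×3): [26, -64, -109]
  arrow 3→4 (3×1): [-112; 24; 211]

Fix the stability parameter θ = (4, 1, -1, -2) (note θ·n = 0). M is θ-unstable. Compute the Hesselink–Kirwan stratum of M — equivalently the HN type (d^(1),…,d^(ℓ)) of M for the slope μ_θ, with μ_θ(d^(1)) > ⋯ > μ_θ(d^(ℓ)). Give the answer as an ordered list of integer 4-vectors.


Barcode: M ≅ I[1,4], I[2,2]^2, I[4,4]^2. HN layers by μ_θ (3 steps, strictly decreasing):
  μ^(1)=1; μ^(2)=1/2; μ^(3)=-2

((0, 2, 0, 0); (1, 1, 1, 1); (0, 0, 0, 2))


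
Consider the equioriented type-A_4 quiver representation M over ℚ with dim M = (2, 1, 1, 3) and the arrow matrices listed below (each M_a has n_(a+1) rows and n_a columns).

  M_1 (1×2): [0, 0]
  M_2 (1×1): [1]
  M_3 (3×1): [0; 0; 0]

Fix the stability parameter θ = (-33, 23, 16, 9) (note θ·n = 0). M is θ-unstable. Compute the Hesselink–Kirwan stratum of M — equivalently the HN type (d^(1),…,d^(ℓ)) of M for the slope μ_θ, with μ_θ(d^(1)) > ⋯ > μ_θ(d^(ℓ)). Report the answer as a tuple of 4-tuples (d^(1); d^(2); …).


Barcode: M ≅ I[1,1]^2, I[2,3], I[4,4]^3. HN layers by μ_θ (3 steps, strictly decreasing):
  μ^(1)=39/2; μ^(2)=9; μ^(3)=-33

((0, 1, 1, 0); (0, 0, 0, 3); (2, 0, 0, 0))


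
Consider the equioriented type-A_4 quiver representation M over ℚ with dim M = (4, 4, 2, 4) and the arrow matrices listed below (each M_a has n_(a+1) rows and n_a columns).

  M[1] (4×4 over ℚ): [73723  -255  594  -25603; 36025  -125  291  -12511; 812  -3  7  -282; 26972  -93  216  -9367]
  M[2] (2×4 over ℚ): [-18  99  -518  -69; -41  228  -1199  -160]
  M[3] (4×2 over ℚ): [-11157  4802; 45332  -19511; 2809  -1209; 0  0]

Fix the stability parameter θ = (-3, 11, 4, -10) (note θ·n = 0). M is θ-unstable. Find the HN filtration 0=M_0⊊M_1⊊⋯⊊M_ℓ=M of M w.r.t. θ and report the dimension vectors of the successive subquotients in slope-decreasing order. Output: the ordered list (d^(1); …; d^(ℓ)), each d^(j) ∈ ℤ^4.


Interval decomposition of M: I[1,2]^2, I[1,4]^2, I[4,4]^2.
HN type (ℓ=4): μ^(1)=11; μ^(2)=5/3; μ^(3)=-3; μ^(4)=-10

((0, 2, 0, 0); (0, 2, 2, 2); (4, 0, 0, 0); (0, 0, 0, 2))


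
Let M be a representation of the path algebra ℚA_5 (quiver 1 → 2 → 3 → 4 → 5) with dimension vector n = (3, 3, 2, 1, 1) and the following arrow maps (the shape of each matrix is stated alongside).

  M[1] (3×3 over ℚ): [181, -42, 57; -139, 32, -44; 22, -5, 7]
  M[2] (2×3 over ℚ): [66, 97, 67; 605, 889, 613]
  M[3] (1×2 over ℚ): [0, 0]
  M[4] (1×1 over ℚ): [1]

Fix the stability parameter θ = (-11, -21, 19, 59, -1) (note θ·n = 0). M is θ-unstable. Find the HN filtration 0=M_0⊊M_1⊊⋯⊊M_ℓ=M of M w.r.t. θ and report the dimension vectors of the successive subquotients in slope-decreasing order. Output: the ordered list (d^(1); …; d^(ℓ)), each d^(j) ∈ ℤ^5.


Interval decomposition of M: I[1,2], I[1,3]^2, I[4,5].
HN type (ℓ=3): μ^(1)=29; μ^(2)=19; μ^(3)=-16

((0, 0, 0, 1, 1); (0, 0, 2, 0, 0); (3, 3, 0, 0, 0))


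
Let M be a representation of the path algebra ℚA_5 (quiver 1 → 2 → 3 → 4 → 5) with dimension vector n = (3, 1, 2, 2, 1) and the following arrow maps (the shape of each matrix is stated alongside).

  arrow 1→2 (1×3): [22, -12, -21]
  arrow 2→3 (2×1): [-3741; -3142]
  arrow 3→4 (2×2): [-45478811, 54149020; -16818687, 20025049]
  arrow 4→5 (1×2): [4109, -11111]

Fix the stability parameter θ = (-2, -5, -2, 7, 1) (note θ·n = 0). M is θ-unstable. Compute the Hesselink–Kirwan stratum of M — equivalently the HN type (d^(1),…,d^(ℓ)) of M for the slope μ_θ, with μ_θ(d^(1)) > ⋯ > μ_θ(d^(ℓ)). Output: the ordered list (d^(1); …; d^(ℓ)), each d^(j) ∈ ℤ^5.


Interval decomposition of M: I[1,1]^2, I[1,4], I[3,5].
HN type (ℓ=4): μ^(1)=7; μ^(2)=4; μ^(3)=-2; μ^(4)=-7/2

((0, 0, 0, 1, 0); (0, 0, 0, 1, 1); (2, 0, 2, 0, 0); (1, 1, 0, 0, 0))


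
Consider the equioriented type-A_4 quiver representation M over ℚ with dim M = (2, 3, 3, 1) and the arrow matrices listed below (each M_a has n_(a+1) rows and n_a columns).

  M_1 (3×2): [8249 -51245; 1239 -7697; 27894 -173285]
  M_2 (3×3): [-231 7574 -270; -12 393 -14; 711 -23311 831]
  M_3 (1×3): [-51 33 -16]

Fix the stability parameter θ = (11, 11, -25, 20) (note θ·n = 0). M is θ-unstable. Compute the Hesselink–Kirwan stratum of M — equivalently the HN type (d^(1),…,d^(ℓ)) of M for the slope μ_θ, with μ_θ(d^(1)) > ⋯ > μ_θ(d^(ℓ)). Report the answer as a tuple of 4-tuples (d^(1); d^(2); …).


Via rank(M_{q-1}∘⋯∘M_p): M ≅ I[1,3], I[1,4], I[2,3].
μ_θ-semistable layers: μ^(1)=20; μ^(2)=-1; μ^(3)=-7

((0, 0, 0, 1); (2, 2, 2, 0); (0, 1, 1, 0))


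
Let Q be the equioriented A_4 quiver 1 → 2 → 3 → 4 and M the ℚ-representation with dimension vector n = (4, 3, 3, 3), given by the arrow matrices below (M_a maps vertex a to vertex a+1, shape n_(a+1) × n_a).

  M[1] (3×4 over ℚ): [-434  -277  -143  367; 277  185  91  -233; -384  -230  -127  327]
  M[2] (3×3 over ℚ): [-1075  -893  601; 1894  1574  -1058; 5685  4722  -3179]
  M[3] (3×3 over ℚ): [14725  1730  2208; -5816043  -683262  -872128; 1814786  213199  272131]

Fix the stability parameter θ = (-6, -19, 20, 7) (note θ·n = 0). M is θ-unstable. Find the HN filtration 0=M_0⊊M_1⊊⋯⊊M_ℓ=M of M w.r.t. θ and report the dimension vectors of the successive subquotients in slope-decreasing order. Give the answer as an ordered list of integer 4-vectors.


Barcode: M ≅ I[1,1], I[1,2], I[1,4]^2, I[3,3], I[4,4]. HN layers by μ_θ (5 steps, strictly decreasing):
  μ^(1)=20; μ^(2)=27/2; μ^(3)=7; μ^(4)=-6; μ^(5)=-25/2

((0, 0, 1, 0); (0, 0, 2, 2); (0, 0, 0, 1); (1, 0, 0, 0); (3, 3, 0, 0))


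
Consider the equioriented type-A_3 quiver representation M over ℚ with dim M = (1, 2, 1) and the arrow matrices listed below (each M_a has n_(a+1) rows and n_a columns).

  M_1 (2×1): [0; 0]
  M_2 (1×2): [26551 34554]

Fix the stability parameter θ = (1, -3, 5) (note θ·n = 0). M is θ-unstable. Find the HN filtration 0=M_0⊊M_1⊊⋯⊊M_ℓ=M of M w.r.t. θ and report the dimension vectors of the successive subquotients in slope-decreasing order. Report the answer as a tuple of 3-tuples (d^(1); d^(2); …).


Barcode: M ≅ I[1,1], I[2,2], I[2,3]. HN layers by μ_θ (3 steps, strictly decreasing):
  μ^(1)=5; μ^(2)=1; μ^(3)=-3

((0, 0, 1); (1, 0, 0); (0, 2, 0))


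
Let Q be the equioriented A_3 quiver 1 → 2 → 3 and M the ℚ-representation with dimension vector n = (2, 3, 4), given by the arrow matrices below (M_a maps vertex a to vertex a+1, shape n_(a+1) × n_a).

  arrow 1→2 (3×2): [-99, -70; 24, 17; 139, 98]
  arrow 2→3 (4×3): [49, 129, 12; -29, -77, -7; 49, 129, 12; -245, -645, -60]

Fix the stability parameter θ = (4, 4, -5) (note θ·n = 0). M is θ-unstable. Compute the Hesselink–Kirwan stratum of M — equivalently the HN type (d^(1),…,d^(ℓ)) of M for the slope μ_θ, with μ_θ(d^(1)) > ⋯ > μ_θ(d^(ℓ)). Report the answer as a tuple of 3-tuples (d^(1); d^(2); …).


Interval decomposition of M: I[1,3]^2, I[2,2], I[3,3]^2.
HN type (ℓ=3): μ^(1)=4; μ^(2)=1; μ^(3)=-5

((0, 1, 0); (2, 2, 2); (0, 0, 2))


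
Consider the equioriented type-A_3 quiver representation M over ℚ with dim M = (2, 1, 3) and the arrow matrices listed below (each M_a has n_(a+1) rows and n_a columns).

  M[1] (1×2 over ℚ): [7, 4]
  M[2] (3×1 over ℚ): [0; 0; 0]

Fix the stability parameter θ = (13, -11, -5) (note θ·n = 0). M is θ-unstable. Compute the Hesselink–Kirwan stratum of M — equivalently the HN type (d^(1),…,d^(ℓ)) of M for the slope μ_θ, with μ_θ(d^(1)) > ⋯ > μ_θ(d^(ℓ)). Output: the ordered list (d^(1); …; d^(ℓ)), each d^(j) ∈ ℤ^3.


Interval decomposition of M: I[1,1], I[1,2], I[3,3]^3.
HN type (ℓ=3): μ^(1)=13; μ^(2)=1; μ^(3)=-5

((1, 0, 0); (1, 1, 0); (0, 0, 3))


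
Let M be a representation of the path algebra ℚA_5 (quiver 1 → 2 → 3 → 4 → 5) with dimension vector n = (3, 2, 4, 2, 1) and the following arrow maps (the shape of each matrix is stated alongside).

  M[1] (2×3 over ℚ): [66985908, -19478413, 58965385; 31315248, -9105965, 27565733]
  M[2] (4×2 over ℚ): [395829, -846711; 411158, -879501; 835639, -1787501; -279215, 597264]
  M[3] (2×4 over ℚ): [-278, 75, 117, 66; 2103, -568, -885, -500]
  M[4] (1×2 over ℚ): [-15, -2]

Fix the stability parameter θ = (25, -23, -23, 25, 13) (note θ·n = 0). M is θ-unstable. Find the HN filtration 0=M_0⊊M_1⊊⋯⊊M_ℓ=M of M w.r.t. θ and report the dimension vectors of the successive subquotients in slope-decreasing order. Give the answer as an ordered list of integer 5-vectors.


Barcode: M ≅ I[1,1], I[1,3], I[1,5], I[3,3], I[3,4]. HN layers by μ_θ (4 steps, strictly decreasing):
  μ^(1)=25; μ^(2)=19; μ^(3)=-7; μ^(4)=-23

((1, 0, 0, 1, 0); (0, 0, 0, 1, 1); (2, 2, 2, 0, 0); (0, 0, 2, 0, 0))


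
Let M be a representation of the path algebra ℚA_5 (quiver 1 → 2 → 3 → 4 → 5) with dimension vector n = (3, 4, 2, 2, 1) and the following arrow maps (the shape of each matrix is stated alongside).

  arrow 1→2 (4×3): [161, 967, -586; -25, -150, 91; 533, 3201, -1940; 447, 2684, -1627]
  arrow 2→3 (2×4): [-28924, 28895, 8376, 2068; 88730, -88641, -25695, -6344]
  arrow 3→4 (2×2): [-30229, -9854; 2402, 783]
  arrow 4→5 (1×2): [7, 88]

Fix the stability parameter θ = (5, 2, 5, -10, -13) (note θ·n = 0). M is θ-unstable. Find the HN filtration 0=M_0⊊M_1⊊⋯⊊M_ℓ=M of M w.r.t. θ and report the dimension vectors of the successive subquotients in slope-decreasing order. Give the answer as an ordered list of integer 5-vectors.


Via rank(M_{q-1}∘⋯∘M_p): M ≅ I[1,1], I[1,4], I[1,5], I[2,2]^2.
μ_θ-semistable layers: μ^(1)=5; μ^(2)=2; μ^(3)=1/2; μ^(4)=-11/5

((1, 0, 0, 0, 0); (0, 2, 0, 0, 0); (1, 1, 1, 1, 0); (1, 1, 1, 1, 1))
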